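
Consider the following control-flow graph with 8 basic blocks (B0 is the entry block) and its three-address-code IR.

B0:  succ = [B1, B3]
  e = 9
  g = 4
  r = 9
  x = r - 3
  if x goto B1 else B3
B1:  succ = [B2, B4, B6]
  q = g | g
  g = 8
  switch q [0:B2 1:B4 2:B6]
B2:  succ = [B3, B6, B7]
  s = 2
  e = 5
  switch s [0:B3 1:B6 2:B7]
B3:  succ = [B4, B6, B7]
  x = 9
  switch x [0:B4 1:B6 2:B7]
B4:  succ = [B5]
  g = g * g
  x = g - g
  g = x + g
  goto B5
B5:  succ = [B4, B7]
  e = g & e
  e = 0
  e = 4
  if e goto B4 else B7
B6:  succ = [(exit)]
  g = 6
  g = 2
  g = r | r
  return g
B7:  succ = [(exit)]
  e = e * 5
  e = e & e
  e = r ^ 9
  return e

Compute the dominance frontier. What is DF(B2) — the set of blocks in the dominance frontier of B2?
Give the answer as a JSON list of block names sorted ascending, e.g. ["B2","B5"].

idom tree: B1←B0 B2←B1 B3←B0 B4←B0 B5←B4 B6←B0 B7←B0
Dom at joins:
  B3: preds {B0,B2}: {B0} ∩ {B0,B1,B2} = {B0}; idom=B0
  B4: preds {B1,B3,B5}: {B0,B1} ∩ {B0,B3} ∩ {B0,B4,B5} = {B0}; idom=B0
  B6: preds {B1,B2,B3}: {B0,B1} ∩ {B0,B1,B2} ∩ {B0,B3} = {B0}; idom=B0
  B7: preds {B2,B3,B5}: {B0,B1,B2} ∩ {B0,B3} ∩ {B0,B4,B5} = {B0}; idom=B0

DF walk-up:
  join B3 pred B0: · stop@B0
  join B3 pred B2: B2→B1 stop@B0
  join B4 pred B1: B1 stop@B0
  join B4 pred B3: B3 stop@B0
  join B4 pred B5: B5→B4 stop@B0
  join B6 pred B1: B1 stop@B0
  join B6 pred B2: B2→B1 stop@B0
  join B6 pred B3: B3 stop@B0
  join B7 pred B2: B2→B1 stop@B0
  join B7 pred B3: B3 stop@B0
  join B7 pred B5: B5→B4 stop@B0
  B0: DF=∅
  B1: DF={B3,B4,B6,B7}
  B2: DF={B3,B6,B7}
  B3: DF={B4,B6,B7}
  B4: DF={B4,B7}
  B5: DF={B4,B7}
  B6: DF=∅
  B7: DF=∅

DF(B2) = ["B3", "B6", "B7"]

Answer: ["B3", "B6", "B7"]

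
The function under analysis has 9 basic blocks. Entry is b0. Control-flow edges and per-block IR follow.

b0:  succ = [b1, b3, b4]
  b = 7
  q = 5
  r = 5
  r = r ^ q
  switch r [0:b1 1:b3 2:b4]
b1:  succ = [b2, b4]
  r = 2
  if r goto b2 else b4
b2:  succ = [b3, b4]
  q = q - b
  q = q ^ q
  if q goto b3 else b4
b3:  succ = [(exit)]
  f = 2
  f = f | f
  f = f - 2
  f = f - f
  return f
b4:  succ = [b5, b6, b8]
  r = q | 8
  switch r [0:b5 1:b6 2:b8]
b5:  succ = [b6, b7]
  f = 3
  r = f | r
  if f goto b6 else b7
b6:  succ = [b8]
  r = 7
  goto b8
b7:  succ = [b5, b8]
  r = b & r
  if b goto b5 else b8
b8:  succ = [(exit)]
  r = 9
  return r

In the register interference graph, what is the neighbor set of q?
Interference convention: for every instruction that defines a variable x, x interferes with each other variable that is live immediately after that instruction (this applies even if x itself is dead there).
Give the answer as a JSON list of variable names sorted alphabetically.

Answer: ["b", "r"]

Derivation:
Per-block:
  b0 def {b,q,r} use ∅
  b1 def {r} use ∅
  b2 def {q} use {b,q}
  b3 def {f} use ∅
  b4 def {r} use {q}
  b5 def {f,r} use {r}
  b6 def {r} use ∅
  b7 def {r} use {b,r}
  b8 def {r} use ∅

Liveness:
  b0 li=∅ lo={b,q}
  b1 li={b,q} lo={b,q}
  b2 li={b,q} lo={b,q}
  b3 li=∅ lo=∅
  b4 li={b,q} lo={b,r}
  b5 li={b,r} lo={b,r}
  b6 li=∅ lo=∅
  b7 li={b,r} lo={b,r}
  b8 li=∅ lo=∅

Conflict graph:
  b: {f,q,r}
  f: {b,r}
  q: {b,r}
  r: {b,f,q}

N(q) = ["b", "r"]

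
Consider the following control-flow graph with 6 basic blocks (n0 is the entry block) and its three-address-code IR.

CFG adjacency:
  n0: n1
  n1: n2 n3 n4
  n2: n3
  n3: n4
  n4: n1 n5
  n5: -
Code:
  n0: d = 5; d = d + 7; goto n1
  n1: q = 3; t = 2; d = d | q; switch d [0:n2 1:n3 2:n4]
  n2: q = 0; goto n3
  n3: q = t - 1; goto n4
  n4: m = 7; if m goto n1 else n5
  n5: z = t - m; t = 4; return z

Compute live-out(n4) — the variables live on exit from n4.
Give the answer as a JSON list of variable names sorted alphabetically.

Per-block:
  n0: {d} / ∅
  n1: {d,q,t} / {d}
  n2: {q} / ∅
  n3: {q} / {t}
  n4: {m} / ∅
  n5: {t,z} / {m,t}

Live sets:
  live n0: ∅→{d}
  live n1: {d}→{d,t}
  live n2: {d,t}→{d,t}
  live n3: {d,t}→{d,t}
  live n4: {d,t}→{d,m,t}
  live n5: {m,t}→∅

live-out(n4) = ["d", "m", "t"]

Answer: ["d", "m", "t"]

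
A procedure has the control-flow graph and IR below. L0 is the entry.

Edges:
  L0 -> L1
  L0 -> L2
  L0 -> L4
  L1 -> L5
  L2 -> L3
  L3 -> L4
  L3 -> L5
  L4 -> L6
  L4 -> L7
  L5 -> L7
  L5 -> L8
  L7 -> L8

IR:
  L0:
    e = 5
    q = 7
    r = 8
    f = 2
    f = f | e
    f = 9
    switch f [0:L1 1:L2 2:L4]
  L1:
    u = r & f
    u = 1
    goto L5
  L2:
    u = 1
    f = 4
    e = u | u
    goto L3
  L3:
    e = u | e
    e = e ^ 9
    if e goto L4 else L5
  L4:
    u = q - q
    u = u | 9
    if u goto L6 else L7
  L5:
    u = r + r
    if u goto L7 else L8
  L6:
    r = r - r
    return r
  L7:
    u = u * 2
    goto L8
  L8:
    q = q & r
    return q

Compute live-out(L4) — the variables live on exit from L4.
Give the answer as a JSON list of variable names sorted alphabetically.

Answer: ["q", "r", "u"]

Derivation:
def/use:
  L0 def {e,f,q,r} use ∅
  L1 def {u} use {f,r}
  L2 def {e,f,u} use ∅
  L3 def {e} use {e,u}
  L4 def {u} use {q}
  L5 def {u} use {r}
  L6 def {r} use {r}
  L7 def {u} use {u}
  L8 def {q} use {q,r}

Backward fixpoint:
  L0: in=∅ out={f,q,r}
  L1: in={f,q,r} out={q,r}
  L2: in={q,r} out={e,q,r,u}
  L3: in={e,q,r,u} out={q,r}
  L4: in={q,r} out={q,r,u}
  L5: in={q,r} out={q,r,u}
  L6: in={r} out=∅
  L7: in={q,r,u} out={q,r}
  L8: in={q,r} out=∅

live-out(L4) = ["q", "r", "u"]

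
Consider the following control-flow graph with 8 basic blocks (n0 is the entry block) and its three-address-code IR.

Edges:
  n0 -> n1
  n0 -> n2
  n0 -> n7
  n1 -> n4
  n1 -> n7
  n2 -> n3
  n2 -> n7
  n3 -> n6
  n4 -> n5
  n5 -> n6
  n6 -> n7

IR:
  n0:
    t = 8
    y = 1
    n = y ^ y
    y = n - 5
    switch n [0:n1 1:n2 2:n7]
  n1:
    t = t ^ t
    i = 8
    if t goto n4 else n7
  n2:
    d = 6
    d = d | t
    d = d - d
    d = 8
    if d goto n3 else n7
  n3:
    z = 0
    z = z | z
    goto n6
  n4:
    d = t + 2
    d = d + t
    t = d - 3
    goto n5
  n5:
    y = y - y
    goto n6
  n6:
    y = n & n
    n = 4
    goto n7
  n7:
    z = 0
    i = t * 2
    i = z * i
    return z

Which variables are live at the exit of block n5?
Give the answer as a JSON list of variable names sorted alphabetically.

Per-block:
  n0 def {n,t,y} use ∅
  n1 def {i,t} use {t}
  n2 def {d} use {t}
  n3 def {z} use ∅
  n4 def {d,t} use {t}
  n5 def {y} use {y}
  n6 def {n,y} use {n}
  n7 def {i,z} use {t}

Liveness:
  live n0: ∅→{n,t,y}
  live n1: {n,t,y}→{n,t,y}
  live n2: {n,t}→{n,t}
  live n3: {n,t}→{n,t}
  live n4: {n,t,y}→{n,t,y}
  live n5: {n,t,y}→{n,t}
  live n6: {n,t}→{t}
  live n7: {t}→∅

live-out(n5) = ["n", "t"]

Answer: ["n", "t"]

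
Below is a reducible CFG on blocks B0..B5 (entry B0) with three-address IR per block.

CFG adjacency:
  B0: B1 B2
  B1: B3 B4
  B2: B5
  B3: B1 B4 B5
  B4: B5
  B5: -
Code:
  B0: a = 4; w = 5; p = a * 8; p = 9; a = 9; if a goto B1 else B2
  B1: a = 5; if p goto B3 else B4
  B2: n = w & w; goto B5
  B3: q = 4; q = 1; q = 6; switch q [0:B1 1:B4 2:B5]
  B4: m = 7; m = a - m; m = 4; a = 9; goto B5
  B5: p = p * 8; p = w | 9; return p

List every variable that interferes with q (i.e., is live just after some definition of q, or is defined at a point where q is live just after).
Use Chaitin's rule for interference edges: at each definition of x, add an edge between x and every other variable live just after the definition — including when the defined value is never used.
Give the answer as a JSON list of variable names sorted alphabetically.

Per-block:
  B0: def={a,p,w} ue=∅
  B1: def={a} ue={p}
  B2: def={n} ue={w}
  B3: def={q} ue=∅
  B4: def={a,m} ue={a}
  B5: def={p} ue={p,w}

Liveness:
  B0: in=∅ out={p,w}
  B1: in={p,w} out={a,p,w}
  B2: in={p,w} out={p,w}
  B3: in={a,p,w} out={a,p,w}
  B4: in={a,p,w} out={p,w}
  B5: in={p,w} out=∅

Conflict graph:
  a — {m,p,q,w}
  m — {a,p,w}
  n — {p,w}
  p — {a,m,n,q,w}
  q — {a,p,w}
  w — {a,m,n,p,q}

N(q) = ["a", "p", "w"]

Answer: ["a", "p", "w"]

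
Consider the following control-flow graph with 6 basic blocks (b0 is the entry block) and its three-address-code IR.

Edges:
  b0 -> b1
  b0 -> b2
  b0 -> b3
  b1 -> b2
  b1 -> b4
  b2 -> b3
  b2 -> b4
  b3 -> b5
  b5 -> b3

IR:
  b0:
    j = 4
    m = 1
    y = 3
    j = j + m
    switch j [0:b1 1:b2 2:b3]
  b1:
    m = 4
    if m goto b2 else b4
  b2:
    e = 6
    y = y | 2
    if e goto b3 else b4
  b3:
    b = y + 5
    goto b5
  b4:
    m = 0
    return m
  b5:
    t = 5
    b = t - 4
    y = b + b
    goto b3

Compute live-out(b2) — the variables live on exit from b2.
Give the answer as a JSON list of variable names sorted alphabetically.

Block summaries:
  b0: def={j,m,y} ue=∅
  b1: def={m} ue=∅
  b2: def={e,y} ue={y}
  b3: def={b} ue={y}
  b4: def={m} ue=∅
  b5: def={b,t,y} ue=∅

Live sets:
  b0: in=∅ out={y}
  b1: in={y} out={y}
  b2: in={y} out={y}
  b3: in={y} out=∅
  b4: in=∅ out=∅
  b5: in=∅ out={y}

live-out(b2) = ["y"]

Answer: ["y"]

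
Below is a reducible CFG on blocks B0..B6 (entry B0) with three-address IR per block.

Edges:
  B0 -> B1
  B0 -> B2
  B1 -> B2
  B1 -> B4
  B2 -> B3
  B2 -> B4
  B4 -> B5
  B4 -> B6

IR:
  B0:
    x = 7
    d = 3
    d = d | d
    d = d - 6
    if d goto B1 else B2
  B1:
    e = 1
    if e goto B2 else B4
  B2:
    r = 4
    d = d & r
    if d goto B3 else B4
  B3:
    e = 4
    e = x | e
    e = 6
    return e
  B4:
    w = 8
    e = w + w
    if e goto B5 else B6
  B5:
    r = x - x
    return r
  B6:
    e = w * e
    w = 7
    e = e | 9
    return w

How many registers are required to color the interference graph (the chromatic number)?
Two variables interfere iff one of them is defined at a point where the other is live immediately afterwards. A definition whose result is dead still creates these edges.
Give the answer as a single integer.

Answer: 3

Derivation:
Per-block:
  B0: def={d,x} ue=∅
  B1: def={e} ue=∅
  B2: def={d,r} ue={d}
  B3: def={e} ue={x}
  B4: def={e,w} ue=∅
  B5: def={r} ue={x}
  B6: def={e,w} ue={e,w}

Backward fixpoint:
  B0: in=∅ out={d,x}
  B1: in={d,x} out={d,x}
  B2: in={d,x} out={x}
  B3: in={x} out=∅
  B4: in={x} out={e,w,x}
  B5: in={x} out=∅
  B6: in={e,w} out=∅

Interference:
  d↔{e,r,x}
  e↔{d,w,x}
  r↔{d,x}
  w↔{e,x}
  x↔{d,e,r,w}

Registers:
  lower bound: {d,e,x} mutually conflict ⇒ χ ≥ 3
  assign d→R1 e→R2 r→R2 w→R1 x→R0 — no edge inside a register ⇒ χ ≤ 3
  χ = 3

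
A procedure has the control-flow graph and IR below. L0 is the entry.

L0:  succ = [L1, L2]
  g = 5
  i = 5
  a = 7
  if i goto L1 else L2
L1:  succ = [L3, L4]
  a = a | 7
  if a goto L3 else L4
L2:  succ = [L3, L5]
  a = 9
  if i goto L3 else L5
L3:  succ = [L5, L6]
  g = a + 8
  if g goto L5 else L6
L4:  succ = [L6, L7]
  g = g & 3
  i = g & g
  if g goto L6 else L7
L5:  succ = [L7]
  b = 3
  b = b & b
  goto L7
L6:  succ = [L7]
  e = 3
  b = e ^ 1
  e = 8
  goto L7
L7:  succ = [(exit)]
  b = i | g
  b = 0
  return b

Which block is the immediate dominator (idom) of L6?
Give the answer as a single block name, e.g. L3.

idom tree: L1←L0 L2←L0 L3←L0 L4←L1 L5←L0 L6←L0 L7←L0
Dom at joins:
  L3: preds {L1,L2}: {L0,L1} ∩ {L0,L2} = {L0}; idom=L0
  L5: preds {L2,L3}: {L0,L2} ∩ {L0,L3} = {L0}; idom=L0
  L6: preds {L3,L4}: {L0,L3} ∩ {L0,L1,L4} = {L0}; idom=L0
  L7: preds {L4,L5,L6}: {L0,L1,L4} ∩ {L0,L5} ∩ {L0,L6} = {L0}; idom=L0

idom(L6) = L0

Answer: L0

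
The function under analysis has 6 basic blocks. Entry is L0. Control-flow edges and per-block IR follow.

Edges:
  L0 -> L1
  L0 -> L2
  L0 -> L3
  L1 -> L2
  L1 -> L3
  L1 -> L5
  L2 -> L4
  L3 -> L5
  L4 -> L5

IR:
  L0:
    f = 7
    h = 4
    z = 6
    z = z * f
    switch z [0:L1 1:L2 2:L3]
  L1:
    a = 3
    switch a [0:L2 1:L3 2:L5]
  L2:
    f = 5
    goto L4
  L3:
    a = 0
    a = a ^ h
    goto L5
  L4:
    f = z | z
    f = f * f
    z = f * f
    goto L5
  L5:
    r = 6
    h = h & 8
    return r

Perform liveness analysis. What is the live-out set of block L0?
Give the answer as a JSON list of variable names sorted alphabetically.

Answer: ["h", "z"]

Derivation:
def/use:
  L0 def {f,h,z} use ∅
  L1 def {a} use ∅
  L2 def {f} use ∅
  L3 def {a} use {h}
  L4 def {f,z} use {z}
  L5 def {h,r} use {h}

Backward fixpoint:
  L0: in=∅ out={h,z}
  L1: in={h,z} out={h,z}
  L2: in={h,z} out={h,z}
  L3: in={h} out={h}
  L4: in={h,z} out={h}
  L5: in={h} out=∅

live-out(L0) = ["h", "z"]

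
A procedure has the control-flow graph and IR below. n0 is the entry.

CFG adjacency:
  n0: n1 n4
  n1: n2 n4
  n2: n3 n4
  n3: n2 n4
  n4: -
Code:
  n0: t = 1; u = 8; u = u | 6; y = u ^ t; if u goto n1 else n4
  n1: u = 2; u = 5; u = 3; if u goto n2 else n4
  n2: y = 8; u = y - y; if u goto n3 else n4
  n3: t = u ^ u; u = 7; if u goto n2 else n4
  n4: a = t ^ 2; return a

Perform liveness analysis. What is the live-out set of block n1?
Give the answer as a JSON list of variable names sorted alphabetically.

def/use:
  n0: {t,u,y} / ∅
  n1: {u} / ∅
  n2: {u,y} / ∅
  n3: {t,u} / {u}
  n4: {a} / {t}

Backward fixpoint:
  live n0: ∅→{t}
  live n1: {t}→{t}
  live n2: {t}→{t,u}
  live n3: {u}→{t}
  live n4: {t}→∅

live-out(n1) = ["t"]

Answer: ["t"]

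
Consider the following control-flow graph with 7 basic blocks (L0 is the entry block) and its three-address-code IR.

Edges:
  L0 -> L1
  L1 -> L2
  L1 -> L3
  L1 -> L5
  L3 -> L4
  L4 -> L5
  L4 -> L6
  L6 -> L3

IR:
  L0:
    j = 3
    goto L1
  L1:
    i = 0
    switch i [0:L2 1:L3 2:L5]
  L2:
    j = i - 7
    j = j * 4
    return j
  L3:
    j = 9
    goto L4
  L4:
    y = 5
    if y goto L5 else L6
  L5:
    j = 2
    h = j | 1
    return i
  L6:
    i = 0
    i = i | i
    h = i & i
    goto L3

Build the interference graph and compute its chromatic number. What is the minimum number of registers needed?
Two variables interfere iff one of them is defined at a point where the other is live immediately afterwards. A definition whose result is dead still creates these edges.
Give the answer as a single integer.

def/use:
  L0: {j} / ∅
  L1: {i} / ∅
  L2: {j} / {i}
  L3: {j} / ∅
  L4: {y} / ∅
  L5: {h,j} / {i}
  L6: {h,i} / ∅

Liveness:
  L0 li=∅ lo=∅
  L1 li=∅ lo={i}
  L2 li={i} lo=∅
  L3 li={i} lo={i}
  L4 li={i} lo={i}
  L5 li={i} lo=∅
  L6 li=∅ lo={i}

Interfere edges:
  h — {i}
  i — {h,j,y}
  j — {i}
  y — {i}

Chromatic number:
  {h,i} pairwise interfere (2-clique) ⇒ χ ≥ 2
  2-colouring: r0={i}  r1={h,j,y}
  χ = 2

Answer: 2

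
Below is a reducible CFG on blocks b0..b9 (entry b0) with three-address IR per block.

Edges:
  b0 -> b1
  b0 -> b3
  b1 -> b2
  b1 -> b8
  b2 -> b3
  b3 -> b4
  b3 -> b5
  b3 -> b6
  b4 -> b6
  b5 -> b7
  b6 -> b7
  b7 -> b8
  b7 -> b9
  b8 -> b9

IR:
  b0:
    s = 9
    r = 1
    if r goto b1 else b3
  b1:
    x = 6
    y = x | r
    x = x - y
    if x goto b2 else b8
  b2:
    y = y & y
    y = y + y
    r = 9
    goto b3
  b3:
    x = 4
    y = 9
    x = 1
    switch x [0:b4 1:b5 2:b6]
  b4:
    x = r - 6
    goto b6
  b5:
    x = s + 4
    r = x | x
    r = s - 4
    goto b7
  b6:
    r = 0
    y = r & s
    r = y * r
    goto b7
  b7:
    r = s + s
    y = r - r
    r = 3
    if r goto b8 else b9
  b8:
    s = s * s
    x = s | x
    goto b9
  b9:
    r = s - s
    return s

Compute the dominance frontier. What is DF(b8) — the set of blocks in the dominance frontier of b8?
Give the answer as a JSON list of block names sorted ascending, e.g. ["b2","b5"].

idom tree: b1←b0 b2←b1 b3←b0 b4←b3 b5←b3 b6←b3 b7←b3 b8←b0 b9←b0
Dom at joins:
  b3: preds {b0,b2}: {b0} ∩ {b0,b1,b2} = {b0}; idom=b0
  b6: preds {b3,b4}: {b0,b3} ∩ {b0,b3,b4} = {b0,b3}; idom=b3
  b7: preds {b5,b6}: {b0,b3,b5} ∩ {b0,b3,b6} = {b0,b3}; idom=b3
  b8: preds {b1,b7}: {b0,b1} ∩ {b0,b3,b7} = {b0}; idom=b0
  b9: preds {b7,b8}: {b0,b3,b7} ∩ {b0,b8} = {b0}; idom=b0

DF derivation:
  join b3 pred b0: · stop@b0
  join b3 pred b2: b2→b1 stop@b0
  join b6 pred b3: · stop@b3
  join b6 pred b4: b4 stop@b3
  join b7 pred b5: b5 stop@b3
  join b7 pred b6: b6 stop@b3
  join b8 pred b1: b1 stop@b0
  join b8 pred b7: b7→b3 stop@b0
  join b9 pred b7: b7→b3 stop@b0
  join b9 pred b8: b8 stop@b0
  b0: DF=∅
  b1: DF={b3,b8}
  b2: DF={b3}
  b3: DF={b8,b9}
  b4: DF={b6}
  b5: DF={b7}
  b6: DF={b7}
  b7: DF={b8,b9}
  b8: DF={b9}
  b9: DF=∅

DF(b8) = ["b9"]

Answer: ["b9"]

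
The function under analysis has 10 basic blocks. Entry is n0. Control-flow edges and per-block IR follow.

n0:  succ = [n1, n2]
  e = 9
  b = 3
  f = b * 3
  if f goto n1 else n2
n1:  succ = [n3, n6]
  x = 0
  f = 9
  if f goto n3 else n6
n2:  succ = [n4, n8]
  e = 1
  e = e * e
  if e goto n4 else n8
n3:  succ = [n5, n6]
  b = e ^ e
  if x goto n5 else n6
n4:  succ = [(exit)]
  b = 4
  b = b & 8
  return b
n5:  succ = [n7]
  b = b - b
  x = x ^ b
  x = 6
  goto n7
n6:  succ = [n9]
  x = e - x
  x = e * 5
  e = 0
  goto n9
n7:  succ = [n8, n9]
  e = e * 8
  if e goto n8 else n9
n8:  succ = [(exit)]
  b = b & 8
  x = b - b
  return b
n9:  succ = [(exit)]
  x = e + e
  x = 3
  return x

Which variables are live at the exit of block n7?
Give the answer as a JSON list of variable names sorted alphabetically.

Block summaries:
  n0: def={b,e,f} ue=∅
  n1: def={f,x} ue=∅
  n2: def={e} ue=∅
  n3: def={b} ue={e,x}
  n4: def={b} ue=∅
  n5: def={b,x} ue={b,x}
  n6: def={e,x} ue={e,x}
  n7: def={e} ue={e}
  n8: def={b,x} ue={b}
  n9: def={x} ue={e}

Live sets:
  live n0: ∅→{b,e}
  live n1: {e}→{e,x}
  live n2: {b}→{b}
  live n3: {e,x}→{b,e,x}
  live n4: ∅→∅
  live n5: {b,e,x}→{b,e}
  live n6: {e,x}→{e}
  live n7: {b,e}→{b,e}
  live n8: {b}→∅
  live n9: {e}→∅

live-out(n7) = ["b", "e"]

Answer: ["b", "e"]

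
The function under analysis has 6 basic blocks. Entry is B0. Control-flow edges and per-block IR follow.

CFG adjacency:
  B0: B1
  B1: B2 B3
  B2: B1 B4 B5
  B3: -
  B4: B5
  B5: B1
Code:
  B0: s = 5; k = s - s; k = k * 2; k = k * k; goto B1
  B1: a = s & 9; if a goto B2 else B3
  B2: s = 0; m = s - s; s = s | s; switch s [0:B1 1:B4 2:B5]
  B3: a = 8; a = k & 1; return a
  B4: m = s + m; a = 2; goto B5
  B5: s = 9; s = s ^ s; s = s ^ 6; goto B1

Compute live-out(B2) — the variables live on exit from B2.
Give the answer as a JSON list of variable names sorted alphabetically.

def/use:
  B0: def={k,s} ue=∅
  B1: def={a} ue={s}
  B2: def={m,s} ue=∅
  B3: def={a} ue={k}
  B4: def={a,m} ue={m,s}
  B5: def={s} ue=∅

Backward fixpoint:
  live B0: ∅→{k,s}
  live B1: {k,s}→{k}
  live B2: {k}→{k,m,s}
  live B3: {k}→∅
  live B4: {k,m,s}→{k}
  live B5: {k}→{k,s}

live-out(B2) = ["k", "m", "s"]

Answer: ["k", "m", "s"]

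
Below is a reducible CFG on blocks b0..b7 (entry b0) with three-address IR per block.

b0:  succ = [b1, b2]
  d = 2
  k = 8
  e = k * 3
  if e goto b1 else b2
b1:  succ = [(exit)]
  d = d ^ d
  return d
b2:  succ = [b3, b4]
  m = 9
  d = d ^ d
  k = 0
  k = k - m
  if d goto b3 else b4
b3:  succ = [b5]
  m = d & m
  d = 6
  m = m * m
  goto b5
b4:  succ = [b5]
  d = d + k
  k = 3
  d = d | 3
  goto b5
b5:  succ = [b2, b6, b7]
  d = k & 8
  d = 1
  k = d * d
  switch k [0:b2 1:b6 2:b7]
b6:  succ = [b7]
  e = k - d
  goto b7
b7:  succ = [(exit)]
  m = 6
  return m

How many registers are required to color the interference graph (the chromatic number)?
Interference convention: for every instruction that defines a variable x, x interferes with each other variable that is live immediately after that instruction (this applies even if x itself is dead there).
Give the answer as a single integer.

def/use:
  b0: {d,e,k} / ∅
  b1: {d} / {d}
  b2: {d,k,m} / {d}
  b3: {d,m} / {d,m}
  b4: {d,k} / {d,k}
  b5: {d,k} / {k}
  b6: {e} / {d,k}
  b7: {m} / ∅

Liveness:
  b0 li=∅ lo={d}
  b1 li={d} lo=∅
  b2 li={d} lo={d,k,m}
  b3 li={d,k,m} lo={k}
  b4 li={d,k} lo={k}
  b5 li={k} lo={d,k}
  b6 li={d,k} lo=∅
  b7 li=∅ lo=∅

Conflict graph:
  d: {e,k,m}
  e: {d}
  k: {d,m}
  m: {d,k}

Colouring:
  lower bound: {d,k,m} mutually conflict ⇒ χ ≥ 3
  3-colouring: c0={d}  c1={e,k}  c2={m}
  χ = 3

Answer: 3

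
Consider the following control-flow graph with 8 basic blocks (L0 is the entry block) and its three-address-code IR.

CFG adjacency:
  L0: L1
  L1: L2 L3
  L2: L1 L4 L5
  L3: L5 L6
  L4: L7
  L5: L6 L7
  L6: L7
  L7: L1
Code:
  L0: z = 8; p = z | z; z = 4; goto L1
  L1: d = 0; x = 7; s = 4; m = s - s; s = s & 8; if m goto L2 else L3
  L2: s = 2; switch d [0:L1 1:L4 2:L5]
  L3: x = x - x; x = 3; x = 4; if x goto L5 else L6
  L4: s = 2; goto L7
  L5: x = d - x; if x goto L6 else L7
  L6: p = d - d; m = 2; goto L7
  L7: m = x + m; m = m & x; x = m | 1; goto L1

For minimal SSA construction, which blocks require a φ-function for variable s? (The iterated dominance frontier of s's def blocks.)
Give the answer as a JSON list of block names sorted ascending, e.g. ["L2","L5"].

idom tree: L1←L0 L2←L1 L3←L1 L4←L2 L5←L1 L6←L1 L7←L1
Dom∩ at merges:
  L1: preds {L0,L2,L7}: {L0} ∩ {L0,L1,L2} ∩ {L0,L1,L7} = {L0}; idom=L0
  L5: preds {L2,L3}: {L0,L1,L2} ∩ {L0,L1,L3} = {L0,L1}; idom=L1
  L6: preds {L3,L5}: {L0,L1,L3} ∩ {L0,L1,L5} = {L0,L1}; idom=L1
  L7: preds {L4,L5,L6}: {L0,L1,L2,L4} ∩ {L0,L1,L5} ∩ {L0,L1,L6} = {L0,L1}; idom=L1

DF walk-up:
  join L1 pred L0: · stop@L0
  join L1 pred L2: L2→L1 stop@L0
  join L1 pred L7: L7→L1 stop@L0
  join L5 pred L2: L2 stop@L1
  join L5 pred L3: L3 stop@L1
  join L6 pred L3: L3 stop@L1
  join L6 pred L5: L5 stop@L1
  join L7 pred L4: L4→L2 stop@L1
  join L7 pred L5: L5 stop@L1
  join L7 pred L6: L6 stop@L1
  L0: DF=∅
  L1: DF={L1}
  L2: DF={L1,L5,L7}
  L3: DF={L5,L6}
  L4: DF={L7}
  L5: DF={L6,L7}
  L6: DF={L7}
  L7: DF={L1}

φ for s: defs {L1,L2,L4}
  DF⁺ = {L1,L5,L6,L7}

Answer: ["L1", "L5", "L6", "L7"]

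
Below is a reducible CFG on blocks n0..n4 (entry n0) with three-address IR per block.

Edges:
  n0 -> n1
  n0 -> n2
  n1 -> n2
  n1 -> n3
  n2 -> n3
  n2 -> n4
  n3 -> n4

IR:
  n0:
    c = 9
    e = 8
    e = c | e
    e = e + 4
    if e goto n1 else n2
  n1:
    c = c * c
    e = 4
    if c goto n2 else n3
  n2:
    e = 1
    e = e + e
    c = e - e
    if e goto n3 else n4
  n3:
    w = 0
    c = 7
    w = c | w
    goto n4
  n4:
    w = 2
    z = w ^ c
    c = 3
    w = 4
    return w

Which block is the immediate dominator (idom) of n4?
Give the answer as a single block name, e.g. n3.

idom tree: n1←n0 n2←n0 n3←n0 n4←n0
Join-block Dom:
  n2: preds {n0,n1}: {n0} ∩ {n0,n1} = {n0}; idom=n0
  n3: preds {n1,n2}: {n0,n1} ∩ {n0,n2} = {n0}; idom=n0
  n4: preds {n2,n3}: {n0,n2} ∩ {n0,n3} = {n0}; idom=n0

idom(n4) = n0

Answer: n0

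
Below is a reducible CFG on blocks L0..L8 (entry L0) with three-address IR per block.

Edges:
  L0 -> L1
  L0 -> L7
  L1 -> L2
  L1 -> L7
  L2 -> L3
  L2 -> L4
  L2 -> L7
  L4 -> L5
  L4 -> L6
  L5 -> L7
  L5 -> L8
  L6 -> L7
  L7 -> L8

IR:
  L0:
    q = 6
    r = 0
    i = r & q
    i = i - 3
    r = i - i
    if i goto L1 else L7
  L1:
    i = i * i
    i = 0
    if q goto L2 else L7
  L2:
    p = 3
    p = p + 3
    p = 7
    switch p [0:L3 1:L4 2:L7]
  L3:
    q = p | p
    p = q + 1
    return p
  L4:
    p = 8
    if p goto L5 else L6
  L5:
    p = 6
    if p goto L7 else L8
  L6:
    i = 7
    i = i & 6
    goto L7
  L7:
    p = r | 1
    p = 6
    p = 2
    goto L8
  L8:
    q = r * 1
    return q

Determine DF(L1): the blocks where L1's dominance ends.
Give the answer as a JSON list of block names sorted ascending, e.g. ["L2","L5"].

Answer: ["L7", "L8"]

Working:
idom tree: L1←L0 L2←L1 L3←L2 L4←L2 L5←L4 L6←L4 L7←L0 L8←L0
Dom at joins:
  L7: preds {L0,L1,L2,L5,L6}: {L0} ∩ {L0,L1} ∩ {L0,L1,L2} ∩ {L0,L1,L2,L4,L5} ∩ {L0,L1,L2,L4,L6} = {L0}; idom=L0
  L8: preds {L5,L7}: {L0,L1,L2,L4,L5} ∩ {L0,L7} = {L0}; idom=L0

DF derivation:
  join L7 pred L0: · stop@L0
  join L7 pred L1: L1 stop@L0
  join L7 pred L2: L2→L1 stop@L0
  join L7 pred L5: L5→L4→L2→L1 stop@L0
  join L7 pred L6: L6→L4→L2→L1 stop@L0
  join L8 pred L5: L5→L4→L2→L1 stop@L0
  join L8 pred L7: L7 stop@L0
  L0: DF=∅
  L1: DF={L7,L8}
  L2: DF={L7,L8}
  L3: DF=∅
  L4: DF={L7,L8}
  L5: DF={L7,L8}
  L6: DF={L7}
  L7: DF={L8}
  L8: DF=∅

DF(L1) = ["L7", "L8"]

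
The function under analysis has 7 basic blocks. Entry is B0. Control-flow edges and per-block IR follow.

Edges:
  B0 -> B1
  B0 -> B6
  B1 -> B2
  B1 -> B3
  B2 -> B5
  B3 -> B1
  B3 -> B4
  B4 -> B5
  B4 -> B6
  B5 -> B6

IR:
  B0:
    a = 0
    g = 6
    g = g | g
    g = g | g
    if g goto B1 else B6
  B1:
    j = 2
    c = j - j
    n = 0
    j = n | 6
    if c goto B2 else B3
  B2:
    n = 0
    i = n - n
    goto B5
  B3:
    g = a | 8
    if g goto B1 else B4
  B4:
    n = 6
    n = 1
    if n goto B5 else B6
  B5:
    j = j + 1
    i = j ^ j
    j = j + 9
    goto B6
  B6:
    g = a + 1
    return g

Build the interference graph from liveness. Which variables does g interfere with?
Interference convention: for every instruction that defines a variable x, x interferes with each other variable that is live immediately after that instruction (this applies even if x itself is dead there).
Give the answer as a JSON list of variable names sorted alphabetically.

Answer: ["a", "j"]

Derivation:
Per-block:
  B0: {a,g} / ∅
  B1: {c,j,n} / ∅
  B2: {i,n} / ∅
  B3: {g} / {a}
  B4: {n} / ∅
  B5: {i,j} / {j}
  B6: {g} / {a}

Liveness:
  B0 li=∅ lo={a}
  B1 li={a} lo={a,j}
  B2 li={a,j} lo={a,j}
  B3 li={a,j} lo={a,j}
  B4 li={a,j} lo={a,j}
  B5 li={a,j} lo={a}
  B6 li={a} lo=∅

Conflict graph:
  a↔{c,g,i,j,n}
  c↔{a,j,n}
  g↔{a,j}
  i↔{a,j}
  j↔{a,c,g,i,n}
  n↔{a,c,j}

N(g) = ["a", "j"]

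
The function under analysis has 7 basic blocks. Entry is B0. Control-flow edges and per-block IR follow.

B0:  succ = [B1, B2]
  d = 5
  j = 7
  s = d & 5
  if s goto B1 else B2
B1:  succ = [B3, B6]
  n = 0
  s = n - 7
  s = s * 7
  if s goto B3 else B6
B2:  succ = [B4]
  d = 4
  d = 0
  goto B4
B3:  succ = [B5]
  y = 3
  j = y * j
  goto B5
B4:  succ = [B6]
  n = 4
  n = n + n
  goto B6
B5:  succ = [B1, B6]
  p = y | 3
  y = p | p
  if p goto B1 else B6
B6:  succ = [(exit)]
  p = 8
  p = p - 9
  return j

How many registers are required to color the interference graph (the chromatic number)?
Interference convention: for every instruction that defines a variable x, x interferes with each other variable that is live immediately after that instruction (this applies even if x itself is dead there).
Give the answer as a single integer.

Answer: 3

Derivation:
def/use:
  B0: def={d,j,s} ue=∅
  B1: def={n,s} ue=∅
  B2: def={d} ue=∅
  B3: def={j,y} ue={j}
  B4: def={n} ue=∅
  B5: def={p,y} ue={y}
  B6: def={p} ue={j}

Live sets:
  live B0: ∅→{j}
  live B1: {j}→{j}
  live B2: {j}→{j}
  live B3: {j}→{j,y}
  live B4: {j}→{j}
  live B5: {j,y}→{j}
  live B6: {j}→∅

Conflict graph:
  d: {j}
  j: {d,n,p,s,y}
  n: {j}
  p: {j,y}
  s: {j}
  y: {j,p}

Colouring:
  lower bound: {j,p,y} mutually conflict ⇒ χ ≥ 3
  assign d→r1 j→r0 n→r1 p→r1 s→r1 y→r2 — no edge inside a register ⇒ χ ≤ 3
  χ = 3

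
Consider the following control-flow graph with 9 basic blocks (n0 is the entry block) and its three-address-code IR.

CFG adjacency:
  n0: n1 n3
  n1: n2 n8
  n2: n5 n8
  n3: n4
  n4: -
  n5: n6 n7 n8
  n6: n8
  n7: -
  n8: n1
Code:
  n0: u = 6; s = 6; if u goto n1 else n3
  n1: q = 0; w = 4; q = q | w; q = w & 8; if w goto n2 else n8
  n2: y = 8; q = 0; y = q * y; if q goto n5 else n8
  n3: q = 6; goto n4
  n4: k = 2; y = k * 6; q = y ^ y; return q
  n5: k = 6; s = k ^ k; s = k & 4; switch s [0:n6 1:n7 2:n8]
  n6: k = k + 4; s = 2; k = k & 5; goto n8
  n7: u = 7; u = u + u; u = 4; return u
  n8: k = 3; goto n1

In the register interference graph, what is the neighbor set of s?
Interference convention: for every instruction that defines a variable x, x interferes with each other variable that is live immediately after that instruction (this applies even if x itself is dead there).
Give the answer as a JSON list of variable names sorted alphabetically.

def/use:
  n0: {s,u} / ∅
  n1: {q,w} / ∅
  n2: {q,y} / ∅
  n3: {q} / ∅
  n4: {k,q,y} / ∅
  n5: {k,s} / ∅
  n6: {k,s} / {k}
  n7: {u} / ∅
  n8: {k} / ∅

Liveness:
  n0: in=∅ out=∅
  n1: in=∅ out=∅
  n2: in=∅ out=∅
  n3: in=∅ out=∅
  n4: in=∅ out=∅
  n5: in=∅ out={k}
  n6: in={k} out=∅
  n7: in=∅ out=∅
  n8: in=∅ out=∅

Interfere edges:
  k: {s}
  q: {w,y}
  s: {k,u}
  u: {s}
  w: {q}
  y: {q}

N(s) = ["k", "u"]

Answer: ["k", "u"]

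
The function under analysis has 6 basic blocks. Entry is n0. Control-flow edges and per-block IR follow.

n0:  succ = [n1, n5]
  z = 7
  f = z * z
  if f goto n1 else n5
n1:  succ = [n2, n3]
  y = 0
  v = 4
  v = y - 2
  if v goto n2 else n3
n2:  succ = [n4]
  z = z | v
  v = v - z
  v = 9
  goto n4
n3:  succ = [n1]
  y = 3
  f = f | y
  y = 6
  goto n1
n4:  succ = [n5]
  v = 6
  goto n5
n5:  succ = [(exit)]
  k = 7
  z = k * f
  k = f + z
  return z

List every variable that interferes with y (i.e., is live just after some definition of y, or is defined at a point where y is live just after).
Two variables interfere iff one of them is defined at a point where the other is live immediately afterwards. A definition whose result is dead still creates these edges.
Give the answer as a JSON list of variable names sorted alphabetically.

Answer: ["f", "v", "z"]

Analysis:
Block summaries:
  n0 def {f,z} use ∅
  n1 def {v,y} use ∅
  n2 def {v,z} use {v,z}
  n3 def {f,y} use {f}
  n4 def {v} use ∅
  n5 def {k,z} use {f}

Live sets:
  n0: in=∅ out={f,z}
  n1: in={f,z} out={f,v,z}
  n2: in={f,v,z} out={f}
  n3: in={f,z} out={f,z}
  n4: in={f} out={f}
  n5: in={f} out=∅

Interfere edges:
  f — {k,v,y,z}
  k — {f,z}
  v — {f,y,z}
  y — {f,v,z}
  z — {f,k,v,y}

N(y) = ["f", "v", "z"]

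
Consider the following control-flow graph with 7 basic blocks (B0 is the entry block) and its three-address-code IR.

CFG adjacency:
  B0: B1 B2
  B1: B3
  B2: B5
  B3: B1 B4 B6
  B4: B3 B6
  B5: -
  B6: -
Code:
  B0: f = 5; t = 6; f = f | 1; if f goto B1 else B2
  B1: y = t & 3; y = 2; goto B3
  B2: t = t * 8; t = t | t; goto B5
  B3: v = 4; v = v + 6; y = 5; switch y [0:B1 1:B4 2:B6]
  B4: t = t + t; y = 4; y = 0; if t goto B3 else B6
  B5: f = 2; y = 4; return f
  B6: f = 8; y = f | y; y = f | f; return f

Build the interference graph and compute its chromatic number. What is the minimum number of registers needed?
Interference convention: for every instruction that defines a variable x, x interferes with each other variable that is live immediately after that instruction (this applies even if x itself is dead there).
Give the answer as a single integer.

def/use:
  B0 def {f,t} use ∅
  B1 def {y} use {t}
  B2 def {t} use {t}
  B3 def {v,y} use ∅
  B4 def {t,y} use {t}
  B5 def {f,y} use ∅
  B6 def {f,y} use {y}

Backward fixpoint:
  B0 li=∅ lo={t}
  B1 li={t} lo={t}
  B2 li={t} lo=∅
  B3 li={t} lo={t,y}
  B4 li={t} lo={t,y}
  B5 li=∅ lo=∅
  B6 li={y} lo=∅

Interfere edges:
  f — {t,y}
  t — {f,v,y}
  v — {t}
  y — {f,t}

Colouring:
  clique {f,t,y} ⇒ need ≥ 3
  3-colouring: c0={t}  c1={f,v}  c2={y}
  χ = 3

Answer: 3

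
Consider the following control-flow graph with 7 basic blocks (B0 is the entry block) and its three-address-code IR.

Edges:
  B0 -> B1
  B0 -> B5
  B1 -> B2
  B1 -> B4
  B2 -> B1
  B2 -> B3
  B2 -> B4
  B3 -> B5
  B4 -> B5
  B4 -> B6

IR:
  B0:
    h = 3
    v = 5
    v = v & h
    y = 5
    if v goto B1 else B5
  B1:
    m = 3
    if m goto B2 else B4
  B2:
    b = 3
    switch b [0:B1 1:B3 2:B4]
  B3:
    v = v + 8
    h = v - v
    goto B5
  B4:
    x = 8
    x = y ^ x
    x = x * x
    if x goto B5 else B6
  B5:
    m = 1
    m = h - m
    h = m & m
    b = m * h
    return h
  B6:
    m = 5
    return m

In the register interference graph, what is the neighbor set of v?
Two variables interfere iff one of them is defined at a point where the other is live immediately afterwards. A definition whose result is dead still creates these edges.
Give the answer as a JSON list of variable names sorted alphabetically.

Answer: ["b", "h", "m", "y"]

Analysis:
def/use:
  B0 def {h,v,y} use ∅
  B1 def {m} use ∅
  B2 def {b} use ∅
  B3 def {h,v} use {v}
  B4 def {x} use {y}
  B5 def {b,h,m} use {h}
  B6 def {m} use ∅

Liveness:
  B0 li=∅ lo={h,v,y}
  B1 li={h,v,y} lo={h,v,y}
  B2 li={h,v,y} lo={h,v,y}
  B3 li={v} lo={h}
  B4 li={h,y} lo={h}
  B5 li={h} lo=∅
  B6 li=∅ lo=∅

Interfere edges:
  b: {h,v,y}
  h: {b,m,v,x,y}
  m: {h,v,y}
  v: {b,h,m,y}
  x: {h,y}
  y: {b,h,m,v,x}

N(v) = ["b", "h", "m", "y"]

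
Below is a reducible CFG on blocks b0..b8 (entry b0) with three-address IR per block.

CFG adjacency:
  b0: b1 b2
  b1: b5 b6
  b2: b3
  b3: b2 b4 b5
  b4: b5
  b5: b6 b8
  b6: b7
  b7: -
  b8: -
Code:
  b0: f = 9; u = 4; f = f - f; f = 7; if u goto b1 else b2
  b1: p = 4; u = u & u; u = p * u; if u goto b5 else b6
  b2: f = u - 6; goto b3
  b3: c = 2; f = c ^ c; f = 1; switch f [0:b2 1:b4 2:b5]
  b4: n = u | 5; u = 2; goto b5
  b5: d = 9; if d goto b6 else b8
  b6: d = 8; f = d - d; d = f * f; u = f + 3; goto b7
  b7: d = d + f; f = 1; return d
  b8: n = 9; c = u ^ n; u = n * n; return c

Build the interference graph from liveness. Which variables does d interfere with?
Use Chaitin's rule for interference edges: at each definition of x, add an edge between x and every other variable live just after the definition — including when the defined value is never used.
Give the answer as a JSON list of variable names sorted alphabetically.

Answer: ["f", "u"]

Working:
Block summaries:
  b0: def={f,u} ue=∅
  b1: def={p,u} ue={u}
  b2: def={f} ue={u}
  b3: def={c,f} ue=∅
  b4: def={n,u} ue={u}
  b5: def={d} ue=∅
  b6: def={d,f,u} ue=∅
  b7: def={d,f} ue={d,f}
  b8: def={c,n,u} ue={u}

Live sets:
  b0: in=∅ out={u}
  b1: in={u} out={u}
  b2: in={u} out={u}
  b3: in={u} out={u}
  b4: in={u} out={u}
  b5: in={u} out={u}
  b6: in=∅ out={d,f}
  b7: in={d,f} out=∅
  b8: in={u} out=∅

Interference:
  c↔{n,u}
  d↔{f,u}
  f↔{d,u}
  n↔{c,u}
  p↔{u}
  u↔{c,d,f,n,p}

N(d) = ["f", "u"]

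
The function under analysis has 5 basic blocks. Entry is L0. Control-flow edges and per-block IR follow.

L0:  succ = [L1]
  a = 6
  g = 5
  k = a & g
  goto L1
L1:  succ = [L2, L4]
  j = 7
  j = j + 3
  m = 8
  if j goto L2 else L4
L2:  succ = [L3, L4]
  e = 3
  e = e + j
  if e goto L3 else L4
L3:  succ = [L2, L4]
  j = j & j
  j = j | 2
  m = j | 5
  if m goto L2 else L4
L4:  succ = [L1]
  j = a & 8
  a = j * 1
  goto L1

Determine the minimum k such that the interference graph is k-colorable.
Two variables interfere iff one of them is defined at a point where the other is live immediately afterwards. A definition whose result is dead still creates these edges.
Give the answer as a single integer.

Answer: 3

Derivation:
Block summaries:
  L0 def {a,g,k} use ∅
  L1 def {j,m} use ∅
  L2 def {e} use {j}
  L3 def {j,m} use {j}
  L4 def {a,j} use {a}

Liveness:
  L0: in=∅ out={a}
  L1: in={a} out={a,j}
  L2: in={a,j} out={a,j}
  L3: in={a,j} out={a,j}
  L4: in={a} out={a}

Conflict graph:
  a — {e,g,j,k,m}
  e — {a,j}
  g — {a}
  j — {a,e,m}
  k — {a}
  m — {a,j}

Chromatic number:
  clique {a,e,j} ⇒ need ≥ 3
  assign a→R0 e→R2 g→R1 j→R1 k→R1 m→R2 — no edge inside a register ⇒ χ ≤ 3
  χ = 3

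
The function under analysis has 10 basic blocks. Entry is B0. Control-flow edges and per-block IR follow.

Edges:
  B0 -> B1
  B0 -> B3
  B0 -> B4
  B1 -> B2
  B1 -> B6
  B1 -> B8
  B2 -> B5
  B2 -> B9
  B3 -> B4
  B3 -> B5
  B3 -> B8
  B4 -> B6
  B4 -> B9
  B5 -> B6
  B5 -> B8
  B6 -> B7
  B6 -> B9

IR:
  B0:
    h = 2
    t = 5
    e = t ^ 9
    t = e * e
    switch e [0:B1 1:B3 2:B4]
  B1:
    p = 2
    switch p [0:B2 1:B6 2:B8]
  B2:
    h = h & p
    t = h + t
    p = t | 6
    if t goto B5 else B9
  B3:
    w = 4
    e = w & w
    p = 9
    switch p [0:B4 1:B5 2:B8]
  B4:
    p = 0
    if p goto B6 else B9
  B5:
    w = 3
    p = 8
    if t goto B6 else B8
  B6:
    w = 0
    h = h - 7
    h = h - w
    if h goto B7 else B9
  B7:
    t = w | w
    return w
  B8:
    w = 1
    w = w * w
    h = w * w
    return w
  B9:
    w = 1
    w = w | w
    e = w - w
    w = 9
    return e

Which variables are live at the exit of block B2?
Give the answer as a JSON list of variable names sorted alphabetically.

Block summaries:
  B0 def {e,h,t} use ∅
  B1 def {p} use ∅
  B2 def {h,p,t} use {h,p,t}
  B3 def {e,p,w} use ∅
  B4 def {p} use ∅
  B5 def {p,w} use {t}
  B6 def {h,w} use {h}
  B7 def {t} use {w}
  B8 def {h,w} use ∅
  B9 def {e,w} use ∅

Liveness:
  B0 li=∅ lo={h,t}
  B1 li={h,t} lo={h,p,t}
  B2 li={h,p,t} lo={h,t}
  B3 li={h,t} lo={h,t}
  B4 li={h} lo={h}
  B5 li={h,t} lo={h}
  B6 li={h} lo={w}
  B7 li={w} lo=∅
  B8 li=∅ lo=∅
  B9 li=∅ lo=∅

live-out(B2) = ["h", "t"]

Answer: ["h", "t"]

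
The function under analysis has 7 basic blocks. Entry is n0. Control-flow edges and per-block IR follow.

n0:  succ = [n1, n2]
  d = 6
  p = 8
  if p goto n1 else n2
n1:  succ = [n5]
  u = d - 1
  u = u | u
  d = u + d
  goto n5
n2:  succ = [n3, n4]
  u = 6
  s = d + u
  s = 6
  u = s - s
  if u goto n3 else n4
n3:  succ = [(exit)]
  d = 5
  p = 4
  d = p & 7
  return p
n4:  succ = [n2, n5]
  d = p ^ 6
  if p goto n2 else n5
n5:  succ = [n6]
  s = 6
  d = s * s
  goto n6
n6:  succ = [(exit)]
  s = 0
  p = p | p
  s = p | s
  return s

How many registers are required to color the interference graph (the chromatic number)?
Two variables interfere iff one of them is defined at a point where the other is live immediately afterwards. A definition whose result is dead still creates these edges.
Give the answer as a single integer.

Answer: 3

Derivation:
def/use:
  n0 def {d,p} use ∅
  n1 def {d,u} use {d}
  n2 def {s,u} use {d}
  n3 def {d,p} use ∅
  n4 def {d} use {p}
  n5 def {d,s} use ∅
  n6 def {p,s} use {p}

Liveness:
  live n0: ∅→{d,p}
  live n1: {d,p}→{p}
  live n2: {d,p}→{p}
  live n3: ∅→∅
  live n4: {p}→{d,p}
  live n5: {p}→{p}
  live n6: {p}→∅

Conflict graph:
  d: {p,u}
  p: {d,s,u}
  s: {p}
  u: {d,p}

Colouring:
  clique {d,p,u} ⇒ need ≥ 3
  assign d→c1 p→c0 s→c1 u→c2 — no edge inside a register ⇒ χ ≤ 3
  χ = 3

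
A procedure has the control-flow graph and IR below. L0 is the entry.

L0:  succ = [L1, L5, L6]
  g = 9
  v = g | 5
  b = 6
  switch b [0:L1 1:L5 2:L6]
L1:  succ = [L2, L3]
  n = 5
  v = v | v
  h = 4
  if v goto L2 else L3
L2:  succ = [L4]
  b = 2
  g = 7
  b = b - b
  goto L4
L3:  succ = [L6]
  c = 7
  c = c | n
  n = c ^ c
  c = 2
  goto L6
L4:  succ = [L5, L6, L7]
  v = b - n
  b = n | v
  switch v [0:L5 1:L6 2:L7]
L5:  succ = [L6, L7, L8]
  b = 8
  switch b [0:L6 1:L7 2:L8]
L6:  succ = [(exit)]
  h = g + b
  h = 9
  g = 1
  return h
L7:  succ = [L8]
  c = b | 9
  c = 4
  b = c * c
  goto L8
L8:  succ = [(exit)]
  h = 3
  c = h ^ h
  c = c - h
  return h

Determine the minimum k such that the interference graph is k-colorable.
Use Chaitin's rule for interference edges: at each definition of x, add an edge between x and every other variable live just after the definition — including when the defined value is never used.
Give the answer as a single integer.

Block summaries:
  L0 def {b,g,v} use ∅
  L1 def {h,n,v} use {v}
  L2 def {b,g} use ∅
  L3 def {c,n} use {n}
  L4 def {b,v} use {b,n}
  L5 def {b} use ∅
  L6 def {g,h} use {b,g}
  L7 def {b,c} use {b}
  L8 def {c,h} use ∅

Backward fixpoint:
  L0: in=∅ out={b,g,v}
  L1: in={b,g,v} out={b,g,n}
  L2: in={n} out={b,g,n}
  L3: in={b,g,n} out={b,g}
  L4: in={b,g,n} out={b,g}
  L5: in={g} out={b,g}
  L6: in={b,g} out=∅
  L7: in={b} out=∅
  L8: in=∅ out=∅

Interference:
  b: {c,g,h,n,v}
  c: {b,g,h,n}
  g: {b,c,h,n,v}
  h: {b,c,g,n,v}
  n: {b,c,g,h,v}
  v: {b,g,h,n}

Registers:
  {b,c,g,h,n} pairwise interfere (5-clique) ⇒ χ ≥ 5
  assign b→c0 c→c4 g→c1 h→c2 n→c3 v→c4 — no edge inside a register ⇒ χ ≤ 5
  χ = 5

Answer: 5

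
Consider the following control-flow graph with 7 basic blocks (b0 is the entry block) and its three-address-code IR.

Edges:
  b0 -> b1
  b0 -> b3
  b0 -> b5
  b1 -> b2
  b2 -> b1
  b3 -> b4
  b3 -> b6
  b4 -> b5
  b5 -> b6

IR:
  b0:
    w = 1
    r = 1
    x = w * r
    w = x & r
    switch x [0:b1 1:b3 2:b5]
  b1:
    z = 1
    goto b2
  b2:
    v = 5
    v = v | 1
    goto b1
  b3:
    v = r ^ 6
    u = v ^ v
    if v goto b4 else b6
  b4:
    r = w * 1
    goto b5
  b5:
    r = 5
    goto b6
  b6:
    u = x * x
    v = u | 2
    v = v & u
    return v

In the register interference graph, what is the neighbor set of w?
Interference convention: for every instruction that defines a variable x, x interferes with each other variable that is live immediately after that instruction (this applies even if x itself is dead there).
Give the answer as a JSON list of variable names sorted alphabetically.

Per-block:
  b0 def {r,w,x} use ∅
  b1 def {z} use ∅
  b2 def {v} use ∅
  b3 def {u,v} use {r}
  b4 def {r} use {w}
  b5 def {r} use ∅
  b6 def {u,v} use {x}

Liveness:
  live b0: ∅→{r,w,x}
  live b1: ∅→∅
  live b2: ∅→∅
  live b3: {r,w,x}→{w,x}
  live b4: {w,x}→{x}
  live b5: {x}→{x}
  live b6: {x}→∅

Interference:
  r — {w,x}
  u — {v,w,x}
  v — {u,w,x}
  w — {r,u,v,x}
  x — {r,u,v,w}
  z — ∅

N(w) = ["r", "u", "v", "x"]

Answer: ["r", "u", "v", "x"]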